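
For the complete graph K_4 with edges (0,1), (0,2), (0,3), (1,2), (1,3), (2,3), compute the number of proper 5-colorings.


P(K_4, k) = k(k-1)(k-2)...(k-3).
P(5) = (5) * (4) * (3) * (2) = 120.

120


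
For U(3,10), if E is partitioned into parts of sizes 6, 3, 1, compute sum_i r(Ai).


r(Ai) = min(|Ai|, 3) for each part.
Sum = min(6,3) + min(3,3) + min(1,3)
    = 3 + 3 + 1
    = 7.

7


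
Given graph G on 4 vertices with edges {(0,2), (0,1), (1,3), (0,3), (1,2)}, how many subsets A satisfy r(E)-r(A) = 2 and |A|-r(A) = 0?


R(x,y) = sum over A in 2^E of x^(r(E)-r(A)) * y^(|A|-r(A)).
G has 4 vertices, 5 edges. r(E) = 3.
Enumerate all 2^5 = 32 subsets.
Count subsets with r(E)-r(A)=2 and |A|-r(A)=0: 5.

5


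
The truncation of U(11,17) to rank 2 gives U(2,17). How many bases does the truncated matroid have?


Truncating U(11,17) to rank 2 gives U(2,17).
Bases of U(2,17) are all 2-element subsets of 17 elements.
Number of bases = C(17,2) = 17! / (2! * 15!) = 136.

136


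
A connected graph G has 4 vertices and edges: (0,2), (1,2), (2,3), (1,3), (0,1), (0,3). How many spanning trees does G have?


By Kirchhoff's matrix tree theorem, the number of spanning trees equals
the determinant of any cofactor of the Laplacian matrix L.
G has 4 vertices and 6 edges.
Computing the (3 x 3) cofactor determinant gives 16.

16


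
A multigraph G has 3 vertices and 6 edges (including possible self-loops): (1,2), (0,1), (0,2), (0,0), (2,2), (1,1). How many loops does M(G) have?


In a graphic matroid, a loop is a self-loop edge (u,u) with rank 0.
Examining all 6 edges for self-loops...
Self-loops found: (0,0), (2,2), (1,1)
Number of loops = 3.

3


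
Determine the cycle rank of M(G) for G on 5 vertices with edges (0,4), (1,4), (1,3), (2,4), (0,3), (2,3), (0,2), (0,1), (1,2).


Cycle rank (nullity) = |E| - r(M) = |E| - (|V| - c).
|E| = 9, |V| = 5, c = 1.
Nullity = 9 - (5 - 1) = 9 - 4 = 5.

5


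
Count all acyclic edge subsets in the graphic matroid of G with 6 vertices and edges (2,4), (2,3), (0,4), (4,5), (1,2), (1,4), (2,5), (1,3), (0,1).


An independent set in a graphic matroid is an acyclic edge subset.
G has 6 vertices and 9 edges.
Enumerate all 2^9 = 512 subsets, checking for acyclicity.
Total independent sets = 279.

279


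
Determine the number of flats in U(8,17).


Flats of U(8,17): every subset of size < 8 is a flat, plus E itself.
Count = (17 choose 0) + (17 choose 1) + (17 choose 2) + (17 choose 3) + (17 choose 4) + (17 choose 5) + (17 choose 6) + (17 choose 7) + 1
     = 1 + 17 + 136 + 680 + 2380 + 6188 + 12376 + 19448 + 1
     = 41227.

41227


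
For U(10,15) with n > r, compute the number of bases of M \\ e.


Deleting e from U(10,15) gives U(10,14) since n > r.
Bases of U(10,14) = C(14,10) = 14! / (10! * 4!) = 1001.

1001


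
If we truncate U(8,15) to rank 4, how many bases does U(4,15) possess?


Truncating U(8,15) to rank 4 gives U(4,15).
Bases of U(4,15) are all 4-element subsets of 15 elements.
Number of bases = C(15,4) = 15! / (4! * 11!) = 1365.

1365


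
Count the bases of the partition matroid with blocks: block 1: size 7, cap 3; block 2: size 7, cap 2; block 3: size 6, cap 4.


A basis picks exactly ci elements from block i.
Number of bases = product of C(|Si|, ci).
= C(7,3) * C(7,2) * C(6,4)
= 35 * 21 * 15
= 11025.

11025


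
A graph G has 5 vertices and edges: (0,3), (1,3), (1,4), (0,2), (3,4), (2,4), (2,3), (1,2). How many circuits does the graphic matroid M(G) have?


A circuit in a graphic matroid = edge set of a simple cycle.
G has 5 vertices and 8 edges.
Enumerating all minimal edge subsets forming cycles...
Total circuits found: 12.

12


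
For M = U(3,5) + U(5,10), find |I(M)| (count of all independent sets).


For a direct sum, |I(M1+M2)| = |I(M1)| * |I(M2)|.
|I(U(3,5))| = sum C(5,k) for k=0..3 = 26.
|I(U(5,10))| = sum C(10,k) for k=0..5 = 638.
Total = 26 * 638 = 16588.

16588


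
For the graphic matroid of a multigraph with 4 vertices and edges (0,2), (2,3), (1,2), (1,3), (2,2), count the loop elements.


In a graphic matroid, a loop is a self-loop edge (u,u) with rank 0.
Examining all 5 edges for self-loops...
Self-loops found: (2,2)
Number of loops = 1.

1


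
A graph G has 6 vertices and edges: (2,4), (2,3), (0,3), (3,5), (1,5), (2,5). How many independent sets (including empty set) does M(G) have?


An independent set in a graphic matroid is an acyclic edge subset.
G has 6 vertices and 6 edges.
Enumerate all 2^6 = 64 subsets, checking for acyclicity.
Total independent sets = 56.

56


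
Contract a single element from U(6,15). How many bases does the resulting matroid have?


Contracting e from U(6,15) gives U(5,14).
Bases of U(5,14) = (14 choose 5) = 2002.

2002


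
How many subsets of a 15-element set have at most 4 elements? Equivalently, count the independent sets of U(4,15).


Independent sets of U(4,15) are all subsets of size <= 4.
Count = C(15,0) + C(15,1) + C(15,2) + C(15,3) + C(15,4)
     = 1 + 15 + 105 + 455 + 1365
     = 1941.

1941


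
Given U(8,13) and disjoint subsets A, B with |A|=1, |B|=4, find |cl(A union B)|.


|A union B| = 1 + 4 = 5 (disjoint).
In U(8,13), cl(S) = S if |S| < 8, else cl(S) = E.
Since 5 < 8, cl(A union B) = A union B.
|cl(A union B)| = 5.

5


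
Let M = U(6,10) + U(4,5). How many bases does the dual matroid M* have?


(M1+M2)* = M1* + M2*.
M1* = U(4,10), bases: C(10,4) = 210.
M2* = U(1,5), bases: C(5,1) = 5.
|B(M*)| = 210 * 5 = 1050.

1050


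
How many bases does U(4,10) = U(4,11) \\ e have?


Deleting e from U(4,11) gives U(4,10) since n > r.
Bases of U(4,10) = C(10,4) = (10 * 9 * 8 * 7) / (1 * 2 * 3 * 4) = 210.

210


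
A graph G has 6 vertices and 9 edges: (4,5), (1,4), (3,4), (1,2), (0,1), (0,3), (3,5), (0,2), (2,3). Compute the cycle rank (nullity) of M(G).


Cycle rank (nullity) = |E| - r(M) = |E| - (|V| - c).
|E| = 9, |V| = 6, c = 1.
Nullity = 9 - (6 - 1) = 9 - 5 = 4.

4


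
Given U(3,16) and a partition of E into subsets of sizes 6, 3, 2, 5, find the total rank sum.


r(Ai) = min(|Ai|, 3) for each part.
Sum = min(6,3) + min(3,3) + min(2,3) + min(5,3)
    = 3 + 3 + 2 + 3
    = 11.

11


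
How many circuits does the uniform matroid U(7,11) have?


In U(7,11), circuits are the (8)-element subsets.
Any set of 8 elements is dependent, and removing any one element gives
an independent set of size 7, so it is a minimal dependent set.
Number of circuits = C(11,8) = 11! / (8! * 3!) = 165.

165


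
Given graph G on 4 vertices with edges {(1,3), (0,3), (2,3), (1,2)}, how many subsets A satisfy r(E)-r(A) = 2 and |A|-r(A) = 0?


R(x,y) = sum over A in 2^E of x^(r(E)-r(A)) * y^(|A|-r(A)).
G has 4 vertices, 4 edges. r(E) = 3.
Enumerate all 2^4 = 16 subsets.
Count subsets with r(E)-r(A)=2 and |A|-r(A)=0: 4.

4


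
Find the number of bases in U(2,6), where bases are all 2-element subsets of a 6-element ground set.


Bases of U(2,6) are all 2-element subsets of the 6-element ground set.
Number of bases = C(6,2).
C(6,2) = (6 * 5) / (1 * 2) = 15.

15


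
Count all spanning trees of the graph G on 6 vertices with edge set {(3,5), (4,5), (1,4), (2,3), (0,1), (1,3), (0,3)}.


By Kirchhoff's matrix tree theorem, the number of spanning trees equals
the determinant of any cofactor of the Laplacian matrix L.
G has 6 vertices and 7 edges.
Computing the (5 x 5) cofactor determinant gives 11.

11


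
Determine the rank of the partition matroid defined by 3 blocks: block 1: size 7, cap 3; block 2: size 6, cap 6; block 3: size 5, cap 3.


Rank of a partition matroid = sum of min(|Si|, ci) for each block.
= min(7,3) + min(6,6) + min(5,3)
= 3 + 6 + 3
= 12.

12


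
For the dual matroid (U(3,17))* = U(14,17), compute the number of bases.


The dual of U(r,n) is U(n-r, n) = U(14,17).
Bases of U(14,17) are all (14)-element subsets.
|B(M*)| = C(17,14) = 17! / (14! * 3!) = 680.

680


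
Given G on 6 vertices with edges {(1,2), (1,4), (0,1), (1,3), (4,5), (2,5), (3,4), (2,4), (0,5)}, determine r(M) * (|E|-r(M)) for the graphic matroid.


r(M) = |V| - c = 6 - 1 = 5.
nullity = |E| - r(M) = 9 - 5 = 4.
Product = 5 * 4 = 20.

20


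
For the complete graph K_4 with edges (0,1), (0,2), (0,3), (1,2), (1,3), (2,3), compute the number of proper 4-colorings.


P(K_4, k) = k(k-1)(k-2)...(k-3).
P(4) = (4) * (3) * (2) * (1) = 24.

24


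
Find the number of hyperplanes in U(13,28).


Hyperplanes of U(13,28) are flats of rank 12.
In a uniform matroid, these are exactly the (12)-element subsets.
Count = C(28,12) = 28! / (12! * 16!) = 30421755.

30421755


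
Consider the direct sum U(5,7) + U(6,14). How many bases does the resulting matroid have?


Bases of a direct sum M1 + M2: |B| = |B(M1)| * |B(M2)|.
|B(U(5,7))| = C(7,5) = 21.
|B(U(6,14))| = C(14,6) = 3003.
Total bases = 21 * 3003 = 63063.

63063


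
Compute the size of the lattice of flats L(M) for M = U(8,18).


Flats of U(8,18): every subset of size < 8 is a flat, plus E itself.
Count = C(18,0) + C(18,1) + C(18,2) + C(18,3) + C(18,4) + C(18,5) + C(18,6) + C(18,7) + 1
     = 1 + 18 + 153 + 816 + 3060 + 8568 + 18564 + 31824 + 1
     = 63005.

63005


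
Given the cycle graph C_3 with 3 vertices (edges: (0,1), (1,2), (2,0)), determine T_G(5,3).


T(C_3; x,y) = x + x^2 + ... + x^(2) + y.
T(5,3) = 5^1 + 5^2 + 3
= 5 + 25 + 3
= 33.

33


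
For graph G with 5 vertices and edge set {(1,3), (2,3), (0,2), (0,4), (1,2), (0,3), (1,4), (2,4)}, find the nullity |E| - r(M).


Cycle rank (nullity) = |E| - r(M) = |E| - (|V| - c).
|E| = 8, |V| = 5, c = 1.
Nullity = 8 - (5 - 1) = 8 - 4 = 4.

4


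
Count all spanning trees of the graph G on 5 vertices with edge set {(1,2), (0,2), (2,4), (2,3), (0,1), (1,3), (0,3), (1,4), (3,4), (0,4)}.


By Kirchhoff's matrix tree theorem, the number of spanning trees equals
the determinant of any cofactor of the Laplacian matrix L.
G has 5 vertices and 10 edges.
Computing the (4 x 4) cofactor determinant gives 125.

125


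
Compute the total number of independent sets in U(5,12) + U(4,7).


For a direct sum, |I(M1+M2)| = |I(M1)| * |I(M2)|.
|I(U(5,12))| = sum C(12,k) for k=0..5 = 1586.
|I(U(4,7))| = sum C(7,k) for k=0..4 = 99.
Total = 1586 * 99 = 157014.

157014


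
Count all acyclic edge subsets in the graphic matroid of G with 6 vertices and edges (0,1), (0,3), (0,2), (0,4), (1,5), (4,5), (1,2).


An independent set in a graphic matroid is an acyclic edge subset.
G has 6 vertices and 7 edges.
Enumerate all 2^7 = 128 subsets, checking for acyclicity.
Total independent sets = 104.

104


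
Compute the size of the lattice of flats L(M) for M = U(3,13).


Flats of U(3,13): every subset of size < 3 is a flat, plus E itself.
Count = (13 choose 0) + (13 choose 1) + (13 choose 2) + 1
     = 1 + 13 + 78 + 1
     = 93.

93


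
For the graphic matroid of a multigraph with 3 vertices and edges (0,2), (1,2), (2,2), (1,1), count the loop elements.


In a graphic matroid, a loop is a self-loop edge (u,u) with rank 0.
Examining all 4 edges for self-loops...
Self-loops found: (2,2), (1,1)
Number of loops = 2.

2


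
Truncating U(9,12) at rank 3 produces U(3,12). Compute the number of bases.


Truncating U(9,12) to rank 3 gives U(3,12).
Bases of U(3,12) are all 3-element subsets of 12 elements.
Number of bases = C(12,3) = 12! / (3! * 9!) = 220.

220


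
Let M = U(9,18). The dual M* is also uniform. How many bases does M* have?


The dual of U(r,n) is U(n-r, n) = U(9,18).
Bases of U(9,18) are all (9)-element subsets.
|B(M*)| = C(18,9) = 48620.

48620


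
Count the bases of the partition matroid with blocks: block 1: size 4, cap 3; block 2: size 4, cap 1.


A basis picks exactly ci elements from block i.
Number of bases = product of C(|Si|, ci).
= C(4,3) * C(4,1)
= 4 * 4
= 16.

16


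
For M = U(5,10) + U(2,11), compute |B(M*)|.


(M1+M2)* = M1* + M2*.
M1* = U(5,10), bases: C(10,5) = 252.
M2* = U(9,11), bases: C(11,9) = 55.
|B(M*)| = 252 * 55 = 13860.

13860


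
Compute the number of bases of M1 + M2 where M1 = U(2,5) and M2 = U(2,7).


Bases of a direct sum M1 + M2: |B| = |B(M1)| * |B(M2)|.
|B(U(2,5))| = C(5,2) = 10.
|B(U(2,7))| = C(7,2) = 21.
Total bases = 10 * 21 = 210.

210


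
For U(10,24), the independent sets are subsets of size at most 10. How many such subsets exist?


Independent sets of U(10,24) are all subsets of size <= 10.
Count = (24 choose 0) + (24 choose 1) + (24 choose 2) + (24 choose 3) + (24 choose 4) + (24 choose 5) + (24 choose 6) + (24 choose 7) + (24 choose 8) + (24 choose 9) + (24 choose 10)
     = 1 + 24 + 276 + 2024 + 10626 + 42504 + 134596 + 346104 + 735471 + 1307504 + 1961256
     = 4540386.

4540386


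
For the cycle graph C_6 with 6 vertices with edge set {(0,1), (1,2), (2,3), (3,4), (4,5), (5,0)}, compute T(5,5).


T(C_6; x,y) = x + x^2 + ... + x^(5) + y.
T(5,5) = 5^1 + 5^2 + 5^3 + 5^4 + 5^5 + 5
= 5 + 25 + 125 + 625 + 3125 + 5
= 3910.

3910


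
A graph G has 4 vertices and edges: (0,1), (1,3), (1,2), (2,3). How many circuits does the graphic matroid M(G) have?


A circuit in a graphic matroid = edge set of a simple cycle.
G has 4 vertices and 4 edges.
Enumerating all minimal edge subsets forming cycles...
Total circuits found: 1.

1


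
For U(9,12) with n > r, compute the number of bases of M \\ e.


Deleting e from U(9,12) gives U(9,11) since n > r.
Bases of U(9,11) = (11 choose 9) = 55.

55


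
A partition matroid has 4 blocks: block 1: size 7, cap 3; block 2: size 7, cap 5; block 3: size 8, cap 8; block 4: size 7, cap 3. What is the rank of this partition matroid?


Rank of a partition matroid = sum of min(|Si|, ci) for each block.
= min(7,3) + min(7,5) + min(8,8) + min(7,3)
= 3 + 5 + 8 + 3
= 19.

19


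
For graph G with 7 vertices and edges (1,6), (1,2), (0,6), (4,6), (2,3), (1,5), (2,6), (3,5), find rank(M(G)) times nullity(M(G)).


r(M) = |V| - c = 7 - 1 = 6.
nullity = |E| - r(M) = 8 - 6 = 2.
Product = 6 * 2 = 12.

12


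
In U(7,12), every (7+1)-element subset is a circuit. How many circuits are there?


In U(7,12), circuits are the (8)-element subsets.
Any set of 8 elements is dependent, and removing any one element gives
an independent set of size 7, so it is a minimal dependent set.
Number of circuits = C(12,8) = 495.

495


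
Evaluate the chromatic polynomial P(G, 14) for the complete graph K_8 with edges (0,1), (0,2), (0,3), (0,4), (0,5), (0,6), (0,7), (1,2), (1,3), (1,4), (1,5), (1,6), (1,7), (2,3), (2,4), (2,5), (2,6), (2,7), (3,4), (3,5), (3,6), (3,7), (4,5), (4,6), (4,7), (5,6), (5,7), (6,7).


P(K_8, k) = k(k-1)(k-2)...(k-7).
P(14) = (14) * (13) * (12) * (11) * (10) * (9) * (8) * (7) = 121080960.

121080960


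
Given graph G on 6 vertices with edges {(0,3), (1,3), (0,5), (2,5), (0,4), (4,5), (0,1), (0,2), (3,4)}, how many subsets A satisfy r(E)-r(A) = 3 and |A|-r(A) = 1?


R(x,y) = sum over A in 2^E of x^(r(E)-r(A)) * y^(|A|-r(A)).
G has 6 vertices, 9 edges. r(E) = 5.
Enumerate all 2^9 = 512 subsets.
Count subsets with r(E)-r(A)=3 and |A|-r(A)=1: 4.

4


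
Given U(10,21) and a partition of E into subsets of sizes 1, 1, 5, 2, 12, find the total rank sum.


r(Ai) = min(|Ai|, 10) for each part.
Sum = min(1,10) + min(1,10) + min(5,10) + min(2,10) + min(12,10)
    = 1 + 1 + 5 + 2 + 10
    = 19.

19


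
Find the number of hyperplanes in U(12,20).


Hyperplanes of U(12,20) are flats of rank 11.
In a uniform matroid, these are exactly the (11)-element subsets.
Count = C(20,11) = 20! / (11! * 9!) = 167960.

167960


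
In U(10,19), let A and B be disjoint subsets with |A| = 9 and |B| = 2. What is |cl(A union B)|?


|A union B| = 9 + 2 = 11 (disjoint).
In U(10,19), cl(S) = S if |S| < 10, else cl(S) = E.
Since 11 >= 10, cl(A union B) = E.
|cl(A union B)| = 19.

19


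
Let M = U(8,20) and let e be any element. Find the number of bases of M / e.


Contracting e from U(8,20) gives U(7,19).
Bases of U(7,19) = C(19,7) = 19! / (7! * 12!) = 50388.

50388


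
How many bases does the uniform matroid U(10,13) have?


Bases of U(10,13) are all 10-element subsets of the 13-element ground set.
Number of bases = C(13,10).
C(13,10) = 13! / (10! * 3!) = 286.

286


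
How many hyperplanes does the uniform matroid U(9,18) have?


Hyperplanes of U(9,18) are flats of rank 8.
In a uniform matroid, these are exactly the (8)-element subsets.
Count = (18 choose 8) = 43758.

43758


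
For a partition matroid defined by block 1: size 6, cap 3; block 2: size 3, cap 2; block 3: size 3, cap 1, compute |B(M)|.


A basis picks exactly ci elements from block i.
Number of bases = product of C(|Si|, ci).
= C(6,3) * C(3,2) * C(3,1)
= 20 * 3 * 3
= 180.

180


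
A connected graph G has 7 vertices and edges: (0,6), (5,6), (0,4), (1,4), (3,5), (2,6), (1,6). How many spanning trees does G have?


By Kirchhoff's matrix tree theorem, the number of spanning trees equals
the determinant of any cofactor of the Laplacian matrix L.
G has 7 vertices and 7 edges.
Computing the (6 x 6) cofactor determinant gives 4.

4


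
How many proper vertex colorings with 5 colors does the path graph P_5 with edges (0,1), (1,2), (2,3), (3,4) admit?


P(P_5, k) = k * (k-1)^(4).
P(5) = 5 * 4^4 = 5 * 256 = 1280.

1280


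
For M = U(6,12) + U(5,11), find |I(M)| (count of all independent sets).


For a direct sum, |I(M1+M2)| = |I(M1)| * |I(M2)|.
|I(U(6,12))| = sum C(12,k) for k=0..6 = 2510.
|I(U(5,11))| = sum C(11,k) for k=0..5 = 1024.
Total = 2510 * 1024 = 2570240.

2570240


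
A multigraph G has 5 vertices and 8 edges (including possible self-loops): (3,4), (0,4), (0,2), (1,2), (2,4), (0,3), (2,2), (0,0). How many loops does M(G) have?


In a graphic matroid, a loop is a self-loop edge (u,u) with rank 0.
Examining all 8 edges for self-loops...
Self-loops found: (2,2), (0,0)
Number of loops = 2.

2


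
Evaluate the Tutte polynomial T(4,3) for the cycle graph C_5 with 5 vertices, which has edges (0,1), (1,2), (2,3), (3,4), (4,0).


T(C_5; x,y) = x + x^2 + ... + x^(4) + y.
T(4,3) = 4^1 + 4^2 + 4^3 + 4^4 + 3
= 4 + 16 + 64 + 256 + 3
= 343.

343


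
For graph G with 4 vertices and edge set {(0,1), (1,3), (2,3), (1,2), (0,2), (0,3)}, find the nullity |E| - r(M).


Cycle rank (nullity) = |E| - r(M) = |E| - (|V| - c).
|E| = 6, |V| = 4, c = 1.
Nullity = 6 - (4 - 1) = 6 - 3 = 3.

3


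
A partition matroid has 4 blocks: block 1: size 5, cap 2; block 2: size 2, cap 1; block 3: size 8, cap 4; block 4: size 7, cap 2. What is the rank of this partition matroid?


Rank of a partition matroid = sum of min(|Si|, ci) for each block.
= min(5,2) + min(2,1) + min(8,4) + min(7,2)
= 2 + 1 + 4 + 2
= 9.

9


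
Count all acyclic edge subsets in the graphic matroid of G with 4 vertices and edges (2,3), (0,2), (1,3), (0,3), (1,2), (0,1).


An independent set in a graphic matroid is an acyclic edge subset.
G has 4 vertices and 6 edges.
Enumerate all 2^6 = 64 subsets, checking for acyclicity.
Total independent sets = 38.

38


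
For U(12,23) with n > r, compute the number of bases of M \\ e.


Deleting e from U(12,23) gives U(12,22) since n > r.
Bases of U(12,22) = (22 choose 12) = 646646.

646646


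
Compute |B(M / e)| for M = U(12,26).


Contracting e from U(12,26) gives U(11,25).
Bases of U(11,25) = C(25,11) = 4457400.

4457400


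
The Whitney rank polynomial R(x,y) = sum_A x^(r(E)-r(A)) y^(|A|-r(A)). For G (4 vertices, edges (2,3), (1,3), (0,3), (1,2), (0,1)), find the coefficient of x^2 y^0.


R(x,y) = sum over A in 2^E of x^(r(E)-r(A)) * y^(|A|-r(A)).
G has 4 vertices, 5 edges. r(E) = 3.
Enumerate all 2^5 = 32 subsets.
Count subsets with r(E)-r(A)=2 and |A|-r(A)=0: 5.

5


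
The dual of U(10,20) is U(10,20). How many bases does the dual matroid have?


The dual of U(r,n) is U(n-r, n) = U(10,20).
Bases of U(10,20) are all (10)-element subsets.
|B(M*)| = C(20,10) = 20! / (10! * 10!) = 184756.

184756


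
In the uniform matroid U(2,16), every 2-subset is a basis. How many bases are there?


Bases of U(2,16) are all 2-element subsets of the 16-element ground set.
Number of bases = C(16,2).
C(16,2) = 16! / (2! * 14!) = 120.

120


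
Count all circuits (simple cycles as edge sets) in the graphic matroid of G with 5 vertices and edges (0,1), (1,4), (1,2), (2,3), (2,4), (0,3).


A circuit in a graphic matroid = edge set of a simple cycle.
G has 5 vertices and 6 edges.
Enumerating all minimal edge subsets forming cycles...
Total circuits found: 3.

3


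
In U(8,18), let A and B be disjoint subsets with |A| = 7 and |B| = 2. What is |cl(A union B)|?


|A union B| = 7 + 2 = 9 (disjoint).
In U(8,18), cl(S) = S if |S| < 8, else cl(S) = E.
Since 9 >= 8, cl(A union B) = E.
|cl(A union B)| = 18.

18


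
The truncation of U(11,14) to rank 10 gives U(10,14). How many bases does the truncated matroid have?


Truncating U(11,14) to rank 10 gives U(10,14).
Bases of U(10,14) are all 10-element subsets of 14 elements.
Number of bases = C(14,10) = 1001.

1001


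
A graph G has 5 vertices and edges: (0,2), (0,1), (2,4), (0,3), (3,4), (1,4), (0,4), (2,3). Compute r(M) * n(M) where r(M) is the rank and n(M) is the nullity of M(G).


r(M) = |V| - c = 5 - 1 = 4.
nullity = |E| - r(M) = 8 - 4 = 4.
Product = 4 * 4 = 16.

16


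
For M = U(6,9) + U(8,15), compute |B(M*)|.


(M1+M2)* = M1* + M2*.
M1* = U(3,9), bases: C(9,3) = 84.
M2* = U(7,15), bases: C(15,7) = 6435.
|B(M*)| = 84 * 6435 = 540540.

540540


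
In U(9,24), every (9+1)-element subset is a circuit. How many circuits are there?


In U(9,24), circuits are the (10)-element subsets.
Any set of 10 elements is dependent, and removing any one element gives
an independent set of size 9, so it is a minimal dependent set.
Number of circuits = C(24,10) = 1961256.

1961256


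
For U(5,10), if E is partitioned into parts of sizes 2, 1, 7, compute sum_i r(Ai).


r(Ai) = min(|Ai|, 5) for each part.
Sum = min(2,5) + min(1,5) + min(7,5)
    = 2 + 1 + 5
    = 8.

8


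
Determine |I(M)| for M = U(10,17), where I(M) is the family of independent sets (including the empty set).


Independent sets of U(10,17) are all subsets of size <= 10.
Count = (17 choose 0) + (17 choose 1) + (17 choose 2) + (17 choose 3) + (17 choose 4) + (17 choose 5) + (17 choose 6) + (17 choose 7) + (17 choose 8) + (17 choose 9) + (17 choose 10)
     = 1 + 17 + 136 + 680 + 2380 + 6188 + 12376 + 19448 + 24310 + 24310 + 19448
     = 109294.

109294


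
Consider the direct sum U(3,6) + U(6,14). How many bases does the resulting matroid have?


Bases of a direct sum M1 + M2: |B| = |B(M1)| * |B(M2)|.
|B(U(3,6))| = C(6,3) = 20.
|B(U(6,14))| = C(14,6) = 3003.
Total bases = 20 * 3003 = 60060.

60060


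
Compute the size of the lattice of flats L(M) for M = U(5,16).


Flats of U(5,16): every subset of size < 5 is a flat, plus E itself.
Count = (16 choose 0) + (16 choose 1) + (16 choose 2) + (16 choose 3) + (16 choose 4) + 1
     = 1 + 16 + 120 + 560 + 1820 + 1
     = 2518.

2518


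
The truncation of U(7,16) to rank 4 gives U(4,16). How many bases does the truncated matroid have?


Truncating U(7,16) to rank 4 gives U(4,16).
Bases of U(4,16) are all 4-element subsets of 16 elements.
Number of bases = C(16,4) = 16! / (4! * 12!) = 1820.

1820


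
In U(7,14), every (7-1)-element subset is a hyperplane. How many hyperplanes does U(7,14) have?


Hyperplanes of U(7,14) are flats of rank 6.
In a uniform matroid, these are exactly the (6)-element subsets.
Count = (14 choose 6) = 3003.

3003


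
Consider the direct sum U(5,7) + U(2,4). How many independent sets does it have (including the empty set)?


For a direct sum, |I(M1+M2)| = |I(M1)| * |I(M2)|.
|I(U(5,7))| = sum C(7,k) for k=0..5 = 120.
|I(U(2,4))| = sum C(4,k) for k=0..2 = 11.
Total = 120 * 11 = 1320.

1320


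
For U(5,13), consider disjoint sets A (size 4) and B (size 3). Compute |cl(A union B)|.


|A union B| = 4 + 3 = 7 (disjoint).
In U(5,13), cl(S) = S if |S| < 5, else cl(S) = E.
Since 7 >= 5, cl(A union B) = E.
|cl(A union B)| = 13.

13


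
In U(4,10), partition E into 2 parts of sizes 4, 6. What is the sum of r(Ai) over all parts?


r(Ai) = min(|Ai|, 4) for each part.
Sum = min(4,4) + min(6,4)
    = 4 + 4
    = 8.

8


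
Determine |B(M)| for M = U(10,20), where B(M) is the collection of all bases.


Bases of U(10,20) are all 10-element subsets of the 20-element ground set.
Number of bases = C(20,10).
C(20,10) = 20! / (10! * 10!) = 184756.

184756


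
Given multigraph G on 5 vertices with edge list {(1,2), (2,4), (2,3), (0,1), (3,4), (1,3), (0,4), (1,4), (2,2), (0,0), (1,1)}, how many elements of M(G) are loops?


In a graphic matroid, a loop is a self-loop edge (u,u) with rank 0.
Examining all 11 edges for self-loops...
Self-loops found: (2,2), (0,0), (1,1)
Number of loops = 3.

3


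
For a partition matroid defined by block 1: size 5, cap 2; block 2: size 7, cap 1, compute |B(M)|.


A basis picks exactly ci elements from block i.
Number of bases = product of C(|Si|, ci).
= C(5,2) * C(7,1)
= 10 * 7
= 70.

70


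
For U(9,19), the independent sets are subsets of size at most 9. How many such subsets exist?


Independent sets of U(9,19) are all subsets of size <= 9.
Count = (19 choose 0) + (19 choose 1) + (19 choose 2) + (19 choose 3) + (19 choose 4) + (19 choose 5) + (19 choose 6) + (19 choose 7) + (19 choose 8) + (19 choose 9)
     = 1 + 19 + 171 + 969 + 3876 + 11628 + 27132 + 50388 + 75582 + 92378
     = 262144.

262144


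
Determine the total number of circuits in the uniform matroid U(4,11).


In U(4,11), circuits are the (5)-element subsets.
Any set of 5 elements is dependent, and removing any one element gives
an independent set of size 4, so it is a minimal dependent set.
Number of circuits = (11 choose 5) = 462.

462


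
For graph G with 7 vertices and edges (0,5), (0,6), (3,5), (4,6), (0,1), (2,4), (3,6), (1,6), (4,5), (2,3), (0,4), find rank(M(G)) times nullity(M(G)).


r(M) = |V| - c = 7 - 1 = 6.
nullity = |E| - r(M) = 11 - 6 = 5.
Product = 6 * 5 = 30.

30


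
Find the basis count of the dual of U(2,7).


The dual of U(r,n) is U(n-r, n) = U(5,7).
Bases of U(5,7) are all (5)-element subsets.
|B(M*)| = C(7,5) = 21.

21


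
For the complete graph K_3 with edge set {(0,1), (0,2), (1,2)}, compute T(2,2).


T(K_3; x,y) = x^2 + x + y.
T(2,2) = 4 + 2 + 2 = 8.

8


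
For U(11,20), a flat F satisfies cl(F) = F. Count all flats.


Flats of U(11,20): every subset of size < 11 is a flat, plus E itself.
Count = C(20,0) + C(20,1) + C(20,2) + C(20,3) + C(20,4) + C(20,5) + C(20,6) + C(20,7) + C(20,8) + C(20,9) + C(20,10) + 1
     = 1 + 20 + 190 + 1140 + 4845 + 15504 + 38760 + 77520 + 125970 + 167960 + 184756 + 1
     = 616667.

616667


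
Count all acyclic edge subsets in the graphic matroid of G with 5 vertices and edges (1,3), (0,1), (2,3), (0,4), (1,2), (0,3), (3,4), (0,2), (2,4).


An independent set in a graphic matroid is an acyclic edge subset.
G has 5 vertices and 9 edges.
Enumerate all 2^9 = 512 subsets, checking for acyclicity.
Total independent sets = 198.

198


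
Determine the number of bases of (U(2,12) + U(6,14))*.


(M1+M2)* = M1* + M2*.
M1* = U(10,12), bases: C(12,10) = 66.
M2* = U(8,14), bases: C(14,8) = 3003.
|B(M*)| = 66 * 3003 = 198198.

198198


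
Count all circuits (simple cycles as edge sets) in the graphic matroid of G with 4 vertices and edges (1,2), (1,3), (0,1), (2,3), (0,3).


A circuit in a graphic matroid = edge set of a simple cycle.
G has 4 vertices and 5 edges.
Enumerating all minimal edge subsets forming cycles...
Total circuits found: 3.

3


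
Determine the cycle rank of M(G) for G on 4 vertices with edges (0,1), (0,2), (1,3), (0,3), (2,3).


Cycle rank (nullity) = |E| - r(M) = |E| - (|V| - c).
|E| = 5, |V| = 4, c = 1.
Nullity = 5 - (4 - 1) = 5 - 3 = 2.

2


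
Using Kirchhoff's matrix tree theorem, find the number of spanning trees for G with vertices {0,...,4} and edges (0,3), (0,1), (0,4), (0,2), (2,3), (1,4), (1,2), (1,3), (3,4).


By Kirchhoff's matrix tree theorem, the number of spanning trees equals
the determinant of any cofactor of the Laplacian matrix L.
G has 5 vertices and 9 edges.
Computing the (4 x 4) cofactor determinant gives 75.

75


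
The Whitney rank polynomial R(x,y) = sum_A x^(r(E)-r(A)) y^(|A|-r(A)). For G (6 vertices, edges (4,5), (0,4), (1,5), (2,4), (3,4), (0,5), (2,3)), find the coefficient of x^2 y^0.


R(x,y) = sum over A in 2^E of x^(r(E)-r(A)) * y^(|A|-r(A)).
G has 6 vertices, 7 edges. r(E) = 5.
Enumerate all 2^7 = 128 subsets.
Count subsets with r(E)-r(A)=2 and |A|-r(A)=0: 33.

33


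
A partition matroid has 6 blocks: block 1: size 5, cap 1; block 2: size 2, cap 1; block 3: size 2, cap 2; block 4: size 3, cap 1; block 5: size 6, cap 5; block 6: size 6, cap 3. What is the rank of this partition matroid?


Rank of a partition matroid = sum of min(|Si|, ci) for each block.
= min(5,1) + min(2,1) + min(2,2) + min(3,1) + min(6,5) + min(6,3)
= 1 + 1 + 2 + 1 + 5 + 3
= 13.

13


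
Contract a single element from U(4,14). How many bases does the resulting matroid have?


Contracting e from U(4,14) gives U(3,13).
Bases of U(3,13) = C(13,3) = (13 * 12 * 11) / (1 * 2 * 3) = 286.

286


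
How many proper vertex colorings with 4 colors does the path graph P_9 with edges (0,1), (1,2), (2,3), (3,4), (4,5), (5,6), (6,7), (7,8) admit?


P(P_9, k) = k * (k-1)^(8).
P(4) = 4 * 3^8 = 4 * 6561 = 26244.

26244


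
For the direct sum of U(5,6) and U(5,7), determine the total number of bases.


Bases of a direct sum M1 + M2: |B| = |B(M1)| * |B(M2)|.
|B(U(5,6))| = C(6,5) = 6.
|B(U(5,7))| = C(7,5) = 21.
Total bases = 6 * 21 = 126.

126


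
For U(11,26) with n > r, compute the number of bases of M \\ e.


Deleting e from U(11,26) gives U(11,25) since n > r.
Bases of U(11,25) = C(25,11) = 25! / (11! * 14!) = 4457400.

4457400


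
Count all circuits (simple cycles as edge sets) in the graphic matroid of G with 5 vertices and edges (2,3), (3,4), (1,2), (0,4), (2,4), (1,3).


A circuit in a graphic matroid = edge set of a simple cycle.
G has 5 vertices and 6 edges.
Enumerating all minimal edge subsets forming cycles...
Total circuits found: 3.

3


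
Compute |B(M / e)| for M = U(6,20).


Contracting e from U(6,20) gives U(5,19).
Bases of U(5,19) = C(19,5) = 11628.

11628


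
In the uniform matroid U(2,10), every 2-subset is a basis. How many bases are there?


Bases of U(2,10) are all 2-element subsets of the 10-element ground set.
Number of bases = C(10,2).
(10 choose 2) = 45.

45


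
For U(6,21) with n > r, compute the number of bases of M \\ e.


Deleting e from U(6,21) gives U(6,20) since n > r.
Bases of U(6,20) = C(20,6) = 38760.

38760


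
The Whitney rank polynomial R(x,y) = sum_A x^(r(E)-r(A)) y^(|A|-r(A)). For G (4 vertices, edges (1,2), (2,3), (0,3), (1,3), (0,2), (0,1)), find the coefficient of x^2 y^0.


R(x,y) = sum over A in 2^E of x^(r(E)-r(A)) * y^(|A|-r(A)).
G has 4 vertices, 6 edges. r(E) = 3.
Enumerate all 2^6 = 64 subsets.
Count subsets with r(E)-r(A)=2 and |A|-r(A)=0: 6.

6


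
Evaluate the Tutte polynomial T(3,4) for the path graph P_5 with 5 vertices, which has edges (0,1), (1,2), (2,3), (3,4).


A path on 5 vertices is a tree with 4 edges.
T(x,y) = x^(4) for any tree.
T(3,4) = 3^4 = 81.

81


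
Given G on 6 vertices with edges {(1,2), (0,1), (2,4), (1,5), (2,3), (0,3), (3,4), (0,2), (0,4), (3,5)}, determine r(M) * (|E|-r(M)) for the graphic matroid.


r(M) = |V| - c = 6 - 1 = 5.
nullity = |E| - r(M) = 10 - 5 = 5.
Product = 5 * 5 = 25.

25


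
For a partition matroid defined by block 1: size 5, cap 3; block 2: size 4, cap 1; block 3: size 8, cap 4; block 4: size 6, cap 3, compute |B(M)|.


A basis picks exactly ci elements from block i.
Number of bases = product of C(|Si|, ci).
= C(5,3) * C(4,1) * C(8,4) * C(6,3)
= 10 * 4 * 70 * 20
= 56000.

56000


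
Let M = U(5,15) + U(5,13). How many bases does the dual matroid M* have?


(M1+M2)* = M1* + M2*.
M1* = U(10,15), bases: C(15,10) = 3003.
M2* = U(8,13), bases: C(13,8) = 1287.
|B(M*)| = 3003 * 1287 = 3864861.

3864861


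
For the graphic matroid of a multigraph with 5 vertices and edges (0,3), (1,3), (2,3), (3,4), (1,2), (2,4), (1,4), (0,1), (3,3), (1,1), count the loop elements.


In a graphic matroid, a loop is a self-loop edge (u,u) with rank 0.
Examining all 10 edges for self-loops...
Self-loops found: (3,3), (1,1)
Number of loops = 2.

2


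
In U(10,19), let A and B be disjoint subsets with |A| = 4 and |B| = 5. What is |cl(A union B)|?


|A union B| = 4 + 5 = 9 (disjoint).
In U(10,19), cl(S) = S if |S| < 10, else cl(S) = E.
Since 9 < 10, cl(A union B) = A union B.
|cl(A union B)| = 9.

9


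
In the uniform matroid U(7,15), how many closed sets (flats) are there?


Flats of U(7,15): every subset of size < 7 is a flat, plus E itself.
Count = (15 choose 0) + (15 choose 1) + (15 choose 2) + (15 choose 3) + (15 choose 4) + (15 choose 5) + (15 choose 6) + 1
     = 1 + 15 + 105 + 455 + 1365 + 3003 + 5005 + 1
     = 9950.

9950


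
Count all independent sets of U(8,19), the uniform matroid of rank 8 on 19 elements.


Independent sets of U(8,19) are all subsets of size <= 8.
Count = C(19,0) + C(19,1) + C(19,2) + C(19,3) + C(19,4) + C(19,5) + C(19,6) + C(19,7) + C(19,8)
     = 1 + 19 + 171 + 969 + 3876 + 11628 + 27132 + 50388 + 75582
     = 169766.

169766


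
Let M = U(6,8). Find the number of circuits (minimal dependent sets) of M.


In U(6,8), circuits are the (7)-element subsets.
Any set of 7 elements is dependent, and removing any one element gives
an independent set of size 6, so it is a minimal dependent set.
Number of circuits = C(8,7) = 8! / (7! * 1!) = 8.

8


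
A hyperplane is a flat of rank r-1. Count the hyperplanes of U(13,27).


Hyperplanes of U(13,27) are flats of rank 12.
In a uniform matroid, these are exactly the (12)-element subsets.
Count = C(27,12) = 17383860.

17383860


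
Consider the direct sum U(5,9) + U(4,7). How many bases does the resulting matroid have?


Bases of a direct sum M1 + M2: |B| = |B(M1)| * |B(M2)|.
|B(U(5,9))| = C(9,5) = 126.
|B(U(4,7))| = C(7,4) = 35.
Total bases = 126 * 35 = 4410.

4410


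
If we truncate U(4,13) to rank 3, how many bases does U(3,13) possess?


Truncating U(4,13) to rank 3 gives U(3,13).
Bases of U(3,13) are all 3-element subsets of 13 elements.
Number of bases = C(13,3) = 13! / (3! * 10!) = 286.

286


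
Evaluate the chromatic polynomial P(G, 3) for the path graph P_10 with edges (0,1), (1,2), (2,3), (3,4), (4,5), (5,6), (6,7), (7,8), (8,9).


P(P_10, k) = k * (k-1)^(9).
P(3) = 3 * 2^9 = 3 * 512 = 1536.

1536


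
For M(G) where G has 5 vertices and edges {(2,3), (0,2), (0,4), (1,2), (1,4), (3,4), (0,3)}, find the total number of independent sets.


An independent set in a graphic matroid is an acyclic edge subset.
G has 5 vertices and 7 edges.
Enumerate all 2^7 = 128 subsets, checking for acyclicity.
Total independent sets = 86.

86


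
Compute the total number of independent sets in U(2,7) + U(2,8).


For a direct sum, |I(M1+M2)| = |I(M1)| * |I(M2)|.
|I(U(2,7))| = sum C(7,k) for k=0..2 = 29.
|I(U(2,8))| = sum C(8,k) for k=0..2 = 37.
Total = 29 * 37 = 1073.

1073


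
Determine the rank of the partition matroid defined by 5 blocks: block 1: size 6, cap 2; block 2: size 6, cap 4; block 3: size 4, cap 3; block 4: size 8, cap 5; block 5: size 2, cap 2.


Rank of a partition matroid = sum of min(|Si|, ci) for each block.
= min(6,2) + min(6,4) + min(4,3) + min(8,5) + min(2,2)
= 2 + 4 + 3 + 5 + 2
= 16.

16


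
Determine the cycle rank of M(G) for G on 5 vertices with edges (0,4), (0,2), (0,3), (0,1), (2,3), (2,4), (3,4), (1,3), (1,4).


Cycle rank (nullity) = |E| - r(M) = |E| - (|V| - c).
|E| = 9, |V| = 5, c = 1.
Nullity = 9 - (5 - 1) = 9 - 4 = 5.

5


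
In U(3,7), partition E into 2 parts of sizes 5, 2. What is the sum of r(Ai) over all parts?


r(Ai) = min(|Ai|, 3) for each part.
Sum = min(5,3) + min(2,3)
    = 3 + 2
    = 5.

5


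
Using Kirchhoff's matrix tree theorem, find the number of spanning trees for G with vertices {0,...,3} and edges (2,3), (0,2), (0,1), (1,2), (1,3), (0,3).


By Kirchhoff's matrix tree theorem, the number of spanning trees equals
the determinant of any cofactor of the Laplacian matrix L.
G has 4 vertices and 6 edges.
Computing the (3 x 3) cofactor determinant gives 16.

16


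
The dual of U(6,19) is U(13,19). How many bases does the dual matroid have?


The dual of U(r,n) is U(n-r, n) = U(13,19).
Bases of U(13,19) are all (13)-element subsets.
|B(M*)| = (19 choose 13) = 27132.

27132


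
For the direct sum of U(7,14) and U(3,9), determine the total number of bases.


Bases of a direct sum M1 + M2: |B| = |B(M1)| * |B(M2)|.
|B(U(7,14))| = C(14,7) = 3432.
|B(U(3,9))| = C(9,3) = 84.
Total bases = 3432 * 84 = 288288.

288288


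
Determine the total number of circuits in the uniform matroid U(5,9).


In U(5,9), circuits are the (6)-element subsets.
Any set of 6 elements is dependent, and removing any one element gives
an independent set of size 5, so it is a minimal dependent set.
Number of circuits = C(9,6) = 84.

84


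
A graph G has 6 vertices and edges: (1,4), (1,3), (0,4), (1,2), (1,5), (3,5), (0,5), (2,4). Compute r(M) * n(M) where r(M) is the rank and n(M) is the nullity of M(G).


r(M) = |V| - c = 6 - 1 = 5.
nullity = |E| - r(M) = 8 - 5 = 3.
Product = 5 * 3 = 15.

15


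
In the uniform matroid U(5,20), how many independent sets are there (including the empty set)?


Independent sets of U(5,20) are all subsets of size <= 5.
Count = C(20,0) + C(20,1) + C(20,2) + C(20,3) + C(20,4) + C(20,5)
     = 1 + 20 + 190 + 1140 + 4845 + 15504
     = 21700.

21700


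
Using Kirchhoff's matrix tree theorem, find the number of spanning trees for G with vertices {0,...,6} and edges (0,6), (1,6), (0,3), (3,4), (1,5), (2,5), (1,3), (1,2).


By Kirchhoff's matrix tree theorem, the number of spanning trees equals
the determinant of any cofactor of the Laplacian matrix L.
G has 7 vertices and 8 edges.
Computing the (6 x 6) cofactor determinant gives 12.

12


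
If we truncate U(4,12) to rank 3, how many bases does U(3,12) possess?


Truncating U(4,12) to rank 3 gives U(3,12).
Bases of U(3,12) are all 3-element subsets of 12 elements.
Number of bases = C(12,3) = (12 * 11 * 10) / (1 * 2 * 3) = 220.

220


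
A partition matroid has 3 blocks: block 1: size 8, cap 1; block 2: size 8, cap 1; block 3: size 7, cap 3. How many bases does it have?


A basis picks exactly ci elements from block i.
Number of bases = product of C(|Si|, ci).
= C(8,1) * C(8,1) * C(7,3)
= 8 * 8 * 35
= 2240.

2240


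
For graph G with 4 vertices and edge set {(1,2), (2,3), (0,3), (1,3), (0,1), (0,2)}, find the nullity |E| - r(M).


Cycle rank (nullity) = |E| - r(M) = |E| - (|V| - c).
|E| = 6, |V| = 4, c = 1.
Nullity = 6 - (4 - 1) = 6 - 3 = 3.

3


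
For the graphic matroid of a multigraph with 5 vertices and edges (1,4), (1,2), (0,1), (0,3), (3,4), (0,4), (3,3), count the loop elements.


In a graphic matroid, a loop is a self-loop edge (u,u) with rank 0.
Examining all 7 edges for self-loops...
Self-loops found: (3,3)
Number of loops = 1.

1


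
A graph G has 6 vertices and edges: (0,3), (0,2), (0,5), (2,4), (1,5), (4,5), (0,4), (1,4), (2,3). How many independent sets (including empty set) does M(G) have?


An independent set in a graphic matroid is an acyclic edge subset.
G has 6 vertices and 9 edges.
Enumerate all 2^9 = 512 subsets, checking for acyclicity.
Total independent sets = 280.

280


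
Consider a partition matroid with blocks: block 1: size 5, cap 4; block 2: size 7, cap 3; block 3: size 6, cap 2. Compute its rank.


Rank of a partition matroid = sum of min(|Si|, ci) for each block.
= min(5,4) + min(7,3) + min(6,2)
= 4 + 3 + 2
= 9.

9
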